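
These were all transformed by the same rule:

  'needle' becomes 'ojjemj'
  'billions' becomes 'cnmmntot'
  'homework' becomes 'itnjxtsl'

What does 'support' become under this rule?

tzqqtsu

The shift depends on letter class: consonant n→o is +1, but vowel e→j is +5. Vowels shift forward by 5 and consonants shift forward by 1.
On support: s(cons)+1=t, u(vowel)+5=z, p(cons)+1=q, p(cons)+1=q, o(vowel)+5=t, r(cons)+1=s, t(cons)+1=u.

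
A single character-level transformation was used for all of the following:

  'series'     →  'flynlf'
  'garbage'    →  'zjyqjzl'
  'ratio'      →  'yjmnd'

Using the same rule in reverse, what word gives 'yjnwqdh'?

rainbow

s(18)→f(5) and e(4)→l(11) fit y≡7x+9 (mod 26); the inverse of 7 mod 26 is 15. This is an affine cipher: with a=0,…,z=25, each position x becomes (7x+9) mod 26.
Reversing it on yjnwqdh: y(24)→15·(24−9)≡17=r; j(9)→15·(9−9)≡0=a; n(13)→15·(13−9)≡8=i; w(22)→15·(22−9)≡13=n; q(16)→15·(16−9)≡1=b; d(3)→15·(3−9)≡14=o; h(7)→15·(7−9)≡22=w (all mod 26).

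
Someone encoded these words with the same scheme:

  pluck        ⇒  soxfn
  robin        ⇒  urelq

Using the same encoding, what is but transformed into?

It's a constant shift of +3 (ROT3).
Applying it to but: b+3=e, u+3=x, t+3=w.

exw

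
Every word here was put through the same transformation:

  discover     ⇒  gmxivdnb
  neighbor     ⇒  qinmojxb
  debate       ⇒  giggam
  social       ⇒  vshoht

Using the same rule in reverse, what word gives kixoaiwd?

hesitant

In discover: d→g is +3, i→m is +4, s→x is +5, c→i is +6 — the shift increases by 1 each position. Each letter shifts forward by (position + 3), i.e. 3, 4, 5, … — the shift grows by one for each successive letter.
Reversing it on kixoaiwd: k−3=h, i−4=e, x−5=s, o−6=i, a−7=t, i−8=a, w−9=n, d−10=t.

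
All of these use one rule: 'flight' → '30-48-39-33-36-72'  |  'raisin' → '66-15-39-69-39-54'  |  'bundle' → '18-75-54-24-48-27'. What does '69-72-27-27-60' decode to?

Each letter becomes 3×(its alphabet position, a=1..z=26) + 12.
Decoding 69-72-27-27-60: 69→(69−12)÷3=19=s, 72→(72−12)÷3=20=t, 27→(27−12)÷3=5=e, 27→(27−12)÷3=5=e, 60→(60−12)÷3=16=p.

steep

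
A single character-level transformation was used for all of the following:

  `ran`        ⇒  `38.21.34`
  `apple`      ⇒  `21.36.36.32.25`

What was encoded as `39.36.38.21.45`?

Each letter is replaced by its alphabet position (a=1..z=26) + 20.
Decoding 39.36.38.21.45: 39→(39−20)÷1=19=s, 36→(36−20)÷1=16=p, 38→(38−20)÷1=18=r, 21→(21−20)÷1=1=a, 45→(45−20)÷1=25=y.

spray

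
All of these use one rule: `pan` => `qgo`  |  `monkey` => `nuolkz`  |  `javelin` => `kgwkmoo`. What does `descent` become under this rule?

The rule splits by letter class: vowels +6, consonants +1.
For descent: d(cons)+1=e, e(vowel)+6=k, s(cons)+1=t, c(cons)+1=d, e(vowel)+6=k, n(cons)+1=o, t(cons)+1=u.

ektdkou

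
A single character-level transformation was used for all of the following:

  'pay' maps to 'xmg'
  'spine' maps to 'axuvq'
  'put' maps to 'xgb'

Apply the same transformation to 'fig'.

nuo

Two shifts are in play — +12 for a/e/i/o/u, +8 for every other letter.
For fig: f(cons)+8=n, i(vowel)+12=u, g(cons)+8=o.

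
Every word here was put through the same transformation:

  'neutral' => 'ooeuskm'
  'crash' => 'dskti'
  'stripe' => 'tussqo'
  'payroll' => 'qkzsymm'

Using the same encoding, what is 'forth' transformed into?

The rule splits by letter class: vowels +10, consonants +1.
On forth: f(cons)+1=g, o(vowel)+10=y, r(cons)+1=s, t(cons)+1=u, h(cons)+1=i.

gysui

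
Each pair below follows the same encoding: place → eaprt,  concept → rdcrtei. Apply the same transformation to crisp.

Compare letters: p→e is +15, l→a is +15, a→p is +15 — a constant shift. Every letter moves 15 places later in the alphabet, wrapping around z→a.
For crisp: c+15=r, r+15=g, i+15=x, s+15=h, p+15=e.

rgxhe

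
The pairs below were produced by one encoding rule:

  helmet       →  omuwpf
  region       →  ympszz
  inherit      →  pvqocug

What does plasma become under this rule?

In helmet: h→o is +7, e→m is +8, l→u is +9, m→w is +10 — the shift increases by 1 each position. Each letter shifts forward by (position + 7), i.e. 7, 8, 9, … — the shift grows by one for each successive letter.
On plasma: p+7=w, l+8=t, a+9=j, s+10=c, m+11=x, a+12=m.

wtjcxm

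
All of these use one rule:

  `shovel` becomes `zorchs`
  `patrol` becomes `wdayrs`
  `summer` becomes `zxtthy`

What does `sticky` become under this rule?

The shift depends on letter class: consonant s→z is +7, but vowel o→r is +3. Two shifts are in play — +3 for a/e/i/o/u, +7 for every other letter.
Applying it to sticky: s(cons)+7=z, t(cons)+7=a, i(vowel)+3=l, c(cons)+7=j, k(cons)+7=r, y(cons)+7=f.

zaljrf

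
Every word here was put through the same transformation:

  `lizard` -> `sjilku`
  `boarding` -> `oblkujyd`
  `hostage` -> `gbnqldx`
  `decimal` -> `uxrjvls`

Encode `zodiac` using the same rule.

l(11)→s(18) and i(8)→j(9) fit y≡3x+11 (mod 26); the inverse of 3 mod 26 is 9. Treating letters as 0–25, the rule is x ↦ 3x + 11 (mod 26).
Applying it to zodiac: z(25)→3·25+11≡8=i; o(14)→3·14+11≡1=b; d(3)→3·3+11≡20=u; i(8)→3·8+11≡9=j; a(0)→3·0+11≡11=l; c(2)→3·2+11≡17=r (all mod 26).

ibujlr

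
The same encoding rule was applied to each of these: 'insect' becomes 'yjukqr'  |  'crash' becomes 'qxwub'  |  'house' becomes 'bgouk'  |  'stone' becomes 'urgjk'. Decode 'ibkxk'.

where

i(8)→y(24) and n(13)→j(9) fit y≡23x+22 (mod 26); the inverse of 23 mod 26 is 17. Treating letters as 0–25, the rule is x ↦ 23x + 22 (mod 26).
Undoing it on ibkxk: i(8)→17·(8−22)≡22=w; b(1)→17·(1−22)≡7=h; k(10)→17·(10−22)≡4=e; x(23)→17·(23−22)≡17=r; k(10)→17·(10−22)≡4=e (all mod 26).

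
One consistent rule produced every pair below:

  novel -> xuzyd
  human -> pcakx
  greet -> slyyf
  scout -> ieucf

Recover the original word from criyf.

upset

This is an affine cipher: with a=0,…,z=25, each position x becomes (23x+10) mod 26.
Reversing it on criyf: c(2)→17·(2−10)≡20=u; r(17)→17·(17−10)≡15=p; i(8)→17·(8−10)≡18=s; y(24)→17·(24−10)≡4=e; f(5)→17·(5−10)≡19=t (all mod 26).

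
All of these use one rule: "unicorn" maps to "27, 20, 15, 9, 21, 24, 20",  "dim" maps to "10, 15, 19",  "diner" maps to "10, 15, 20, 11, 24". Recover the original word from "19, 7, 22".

map

u is letter #21 and maps to 27: an offset of 6. Letters become their 1-based position plus 6 (so a→7, b→8, …).
Undoing it on 19, 7, 22: 19→(19−6)÷1=13=m, 7→(7−6)÷1=1=a, 22→(22−6)÷1=16=p.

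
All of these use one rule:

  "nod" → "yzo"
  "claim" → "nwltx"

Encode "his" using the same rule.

Each letter is shifted forward by 11 in the alphabet (a Caesar shift of +11).
For his: h+11=s, i+11=t, s+11=d.

std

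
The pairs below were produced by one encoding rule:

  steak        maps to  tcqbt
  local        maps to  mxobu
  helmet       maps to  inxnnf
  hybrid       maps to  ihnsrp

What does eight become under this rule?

frsic

Shifts by position in steak: pos 0: s→t (+1), pos 1: t→c (+9), pos 2: e→q (+12), pos 3: a→b (+1), pos 4: k→t (+9) — repeating every 3. A repeating key of period 3 is used — shifts +1, +9, +12 over and over.
For eight: e+1=f, i+9=r, g+12=s, h+1=i, t+9=c.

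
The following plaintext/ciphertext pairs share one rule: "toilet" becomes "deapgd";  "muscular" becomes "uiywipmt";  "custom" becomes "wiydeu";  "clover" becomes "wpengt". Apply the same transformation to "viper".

t(19)→d(3) and o(14)→e(4) fit y≡5x+12 (mod 26); the inverse of 5 mod 26 is 21. Each letter's alphabet position (a=0..z=25) is mapped through 5·x+12 mod 26 — an affine cipher.
On viper: v(21)→5·21+12≡13=n; i(8)→5·8+12≡0=a; p(15)→5·15+12≡9=j; e(4)→5·4+12≡6=g; r(17)→5·17+12≡19=t (all mod 26).

najgt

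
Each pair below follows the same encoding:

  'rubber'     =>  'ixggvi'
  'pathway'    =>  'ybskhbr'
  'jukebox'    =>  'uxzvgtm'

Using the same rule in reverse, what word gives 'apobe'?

final

r(17)→i(8) and u(20)→x(23) fit y≡5x+1 (mod 26); the inverse of 5 mod 26 is 21. This is an affine cipher: with a=0,…,z=25, each position x becomes (5x+1) mod 26.
Decoding apobe: a(0)→21·(0−1)≡5=f; p(15)→21·(15−1)≡8=i; o(14)→21·(14−1)≡13=n; b(1)→21·(1−1)≡0=a; e(4)→21·(4−1)≡11=l (all mod 26).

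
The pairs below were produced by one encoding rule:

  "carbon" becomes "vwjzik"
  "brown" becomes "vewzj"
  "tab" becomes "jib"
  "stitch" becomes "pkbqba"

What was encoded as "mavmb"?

tense

The output letters match the input read backwards, each shifted +8: carbon reversed is nobrac. Two steps: reverse the string, then apply a Caesar shift of +8.
Decoding mavmb: shift back: m−8=e, a−8=s, v−8=n, m−8=e, b−8=t → esnet; then reverse → tense.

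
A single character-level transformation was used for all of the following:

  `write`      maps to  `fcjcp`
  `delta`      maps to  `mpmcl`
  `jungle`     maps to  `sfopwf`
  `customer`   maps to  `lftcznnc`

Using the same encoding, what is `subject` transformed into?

bfcspdc

Shifts by position in write: pos 0: w→f (+9), pos 1: r→c (+11), pos 2: i→j (+1), pos 3: t→c (+9), pos 4: e→p (+11) — repeating every 3. The shifts repeat in a cycle of length 3: positions 0,1,… shift by +9, +11, +1, then the pattern repeats.
On subject: s+9=b, u+11=f, b+1=c, j+9=s, e+11=p, c+1=d, t+9=c.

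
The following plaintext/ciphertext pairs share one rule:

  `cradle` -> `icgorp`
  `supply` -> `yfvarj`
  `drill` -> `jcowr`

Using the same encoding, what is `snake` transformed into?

yygvk

Shifts by position in cradle: pos 0: c→i (+6), pos 1: r→c (+11), pos 2: a→g (+6), pos 3: d→o (+11) — repeating every 2. It's a Vigenère-style cipher with numeric key [6,11]: position i shifts by key[i mod 2].
For snake: s+6=y, n+11=y, a+6=g, k+11=v, e+6=k.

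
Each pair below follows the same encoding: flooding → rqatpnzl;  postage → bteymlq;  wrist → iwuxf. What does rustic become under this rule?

The shifts repeat in a cycle of length 2: positions 0,1,… shift by +12, +5, then the pattern repeats.
For rustic: r+12=d, u+5=z, s+12=e, t+5=y, i+12=u, c+5=h.

dzeyuh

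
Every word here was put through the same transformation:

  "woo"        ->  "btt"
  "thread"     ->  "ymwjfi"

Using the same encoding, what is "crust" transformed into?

hwzxy

It's a constant shift of +5 (ROT5).
Applying it to crust: c+5=h, r+5=w, u+5=z, s+5=x, t+5=y.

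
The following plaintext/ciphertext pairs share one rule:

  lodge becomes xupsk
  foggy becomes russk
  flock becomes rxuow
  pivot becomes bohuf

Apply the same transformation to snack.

The shift depends on letter class: consonant l→x is +12, but vowel o→u is +6. The rule splits by letter class: vowels +6, consonants +12.
On snack: s(cons)+12=e, n(cons)+12=z, a(vowel)+6=g, c(cons)+12=o, k(cons)+12=w.

ezgow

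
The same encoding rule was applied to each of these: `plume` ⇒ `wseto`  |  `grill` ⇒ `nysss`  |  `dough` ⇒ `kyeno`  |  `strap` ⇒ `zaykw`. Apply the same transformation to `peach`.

wokjo

Vowels shift forward by 10 and consonants shift forward by 7.
Applying it to peach: p(cons)+7=w, e(vowel)+10=o, a(vowel)+10=k, c(cons)+7=j, h(cons)+7=o.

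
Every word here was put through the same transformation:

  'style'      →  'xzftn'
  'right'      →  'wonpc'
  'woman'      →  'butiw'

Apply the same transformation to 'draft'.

ixhnc

In style: s→x is +5, t→z is +6, y→f is +7, l→t is +8 — the shift increases by 1 each position. Each letter shifts forward by (position + 5), i.e. 5, 6, 7, … — the shift grows by one for each successive letter.
On draft: d+5=i, r+6=x, a+7=h, f+8=n, t+9=c.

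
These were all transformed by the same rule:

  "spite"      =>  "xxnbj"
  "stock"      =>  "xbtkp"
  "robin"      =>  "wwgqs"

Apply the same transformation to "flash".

ktfam

Shifts by position in spite: pos 0: s→x (+5), pos 1: p→x (+8), pos 2: i→n (+5), pos 3: t→b (+8) — repeating every 2. The shifts repeat in a cycle of length 2: positions 0,1,… shift by +5, +8, then the pattern repeats.
On flash: f+5=k, l+8=t, a+5=f, s+8=a, h+5=m.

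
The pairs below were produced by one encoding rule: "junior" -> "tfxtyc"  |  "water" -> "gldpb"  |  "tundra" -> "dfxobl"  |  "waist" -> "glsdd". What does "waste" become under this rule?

Shifts by position in junior: pos 0: j→t (+10), pos 1: u→f (+11), pos 2: n→x (+10), pos 3: i→t (+11) — repeating every 2. The shifts repeat in a cycle of length 2: positions 0,1,… shift by +10, +11, then the pattern repeats.
On waste: w+10=g, a+11=l, s+10=c, t+11=e, e+10=o.

glceo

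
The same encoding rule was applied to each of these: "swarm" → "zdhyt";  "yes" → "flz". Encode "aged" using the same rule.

hnlk

Each letter is shifted forward by 7 in the alphabet (a Caesar shift of +7).
Applying it to aged: a+7=h, g+7=n, e+7=l, d+7=k.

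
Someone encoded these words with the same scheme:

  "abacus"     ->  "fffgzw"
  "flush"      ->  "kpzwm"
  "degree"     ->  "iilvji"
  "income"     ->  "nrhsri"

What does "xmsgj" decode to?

Shifts by position in abacus: pos 0: a→f (+5), pos 1: b→f (+4), pos 2: a→f (+5), pos 3: c→g (+4) — repeating every 2. The shifts repeat in a cycle of length 2: positions 0,1,… shift by +5, +4, then the pattern repeats.
Decoding xmsgj: x−5=s, m−4=i, s−5=n, g−4=c, j−5=e.

since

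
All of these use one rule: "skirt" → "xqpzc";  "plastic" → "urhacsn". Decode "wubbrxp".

The shift increases by 1 at each position, starting from +5: 5, 6, 7, ….
Reversing it on wubbrxp: w−5=r, u−6=o, b−7=u, b−8=t, r−9=i, x−10=n, p−11=e.

routine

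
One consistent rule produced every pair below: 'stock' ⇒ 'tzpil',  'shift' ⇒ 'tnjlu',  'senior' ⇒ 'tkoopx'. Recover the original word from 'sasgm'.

rural

It's a Vigenère-style cipher with numeric key [1,6]: position i shifts by key[i mod 2].
Reversing it on sasgm: s−1=r, a−6=u, s−1=r, g−6=a, m−1=l.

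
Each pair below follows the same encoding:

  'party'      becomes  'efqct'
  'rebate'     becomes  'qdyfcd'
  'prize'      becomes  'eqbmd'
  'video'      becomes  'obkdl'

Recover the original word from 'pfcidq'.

gather

p(15)→e(4) and a(0)→f(5) fit y≡19x+5 (mod 26); the inverse of 19 mod 26 is 11. Treating letters as 0–25, the rule is x ↦ 19x + 5 (mod 26).
Reversing it on pfcidq: p(15)→11·(15−5)≡6=g; f(5)→11·(5−5)≡0=a; c(2)→11·(2−5)≡19=t; i(8)→11·(8−5)≡7=h; d(3)→11·(3−5)≡4=e; q(16)→11·(16−5)≡17=r (all mod 26).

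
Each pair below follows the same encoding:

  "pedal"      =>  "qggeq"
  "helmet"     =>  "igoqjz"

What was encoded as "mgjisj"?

In pedal: p→q is +1, e→g is +2, d→g is +3, a→e is +4 — the shift increases by 1 each position. Each letter shifts forward by (position + 1), i.e. 1, 2, 3, … — the shift grows by one for each successive letter.
Reversing it on mgjisj: m−1=l, g−2=e, j−3=g, i−4=e, s−5=n, j−6=d.

legend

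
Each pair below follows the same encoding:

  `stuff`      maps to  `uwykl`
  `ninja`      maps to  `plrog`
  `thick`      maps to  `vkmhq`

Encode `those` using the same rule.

vksxk

In stuff: s→u is +2, t→w is +3, u→y is +4, f→k is +5 — the shift increases by 1 each position. Each letter shifts forward by (position + 2), i.e. 2, 3, 4, … — the shift grows by one for each successive letter.
Applying it to those: t+2=v, h+3=k, o+4=s, s+5=x, e+6=k.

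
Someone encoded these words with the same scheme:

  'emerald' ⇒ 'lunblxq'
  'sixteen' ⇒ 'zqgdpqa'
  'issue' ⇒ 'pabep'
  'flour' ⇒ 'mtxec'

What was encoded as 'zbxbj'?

The shift increases by 1 at each position, starting from +7: 7, 8, 9, ….
Undoing it on zbxbj: z−7=s, b−8=t, x−9=o, b−10=r, j−11=y.

story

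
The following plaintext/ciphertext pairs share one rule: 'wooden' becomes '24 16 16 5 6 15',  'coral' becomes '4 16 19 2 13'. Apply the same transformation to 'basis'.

3 2 20 10 20

w is letter #23 and maps to 24: an offset of 1. Each letter is replaced by its alphabet position (a=1..z=26) + 1.
Applying it to basis: b=2→3, a=1→2, s=19→20, i=9→10, s=19→20.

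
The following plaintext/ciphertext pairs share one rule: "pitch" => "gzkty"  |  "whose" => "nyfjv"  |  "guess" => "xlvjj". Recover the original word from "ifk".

rot

Compare letters: p→g is +17, i→z is +17, t→k is +17 — a constant shift. It's a constant shift of +17 (ROT17).
Undoing it on ifk: i−17=r, f−17=o, k−17=t.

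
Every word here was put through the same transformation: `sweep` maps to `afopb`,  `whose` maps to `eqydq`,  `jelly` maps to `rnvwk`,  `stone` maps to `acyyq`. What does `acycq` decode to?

The shift increases by 1 at each position, starting from +8: 8, 9, 10, ….
Decoding acycq: a−8=s, c−9=t, y−10=o, c−11=r, q−12=e.

store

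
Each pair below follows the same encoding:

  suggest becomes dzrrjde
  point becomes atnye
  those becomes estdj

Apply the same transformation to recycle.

cjnjnwj

Vowels shift forward by 5 and consonants shift forward by 11.
Applying it to recycle: r(cons)+11=c, e(vowel)+5=j, c(cons)+11=n, y(cons)+11=j, c(cons)+11=n, l(cons)+11=w, e(vowel)+5=j.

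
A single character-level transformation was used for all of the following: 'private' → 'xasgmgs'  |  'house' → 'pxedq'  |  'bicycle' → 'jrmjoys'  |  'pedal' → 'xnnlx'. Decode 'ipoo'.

In private: p→x is +8, r→a is +9, i→s is +10, v→g is +11 — the shift increases by 1 each position. Each letter shifts forward by (position + 8), i.e. 8, 9, 10, … — the shift grows by one for each successive letter.
Decoding ipoo: i−8=a, p−9=g, o−10=e, o−11=d.

aged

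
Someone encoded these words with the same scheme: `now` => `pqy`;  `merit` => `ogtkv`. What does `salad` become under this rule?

ucncf

Compare letters: n→p is +2, o→q is +2, w→y is +2 — a constant shift. It's a constant shift of +2 (ROT2).
On salad: s+2=u, a+2=c, l+2=n, a+2=c, d+2=f.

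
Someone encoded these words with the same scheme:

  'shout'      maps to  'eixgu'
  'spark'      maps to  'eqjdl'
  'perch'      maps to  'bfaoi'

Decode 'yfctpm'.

method

The shifts repeat in a cycle of length 3: positions 0,1,… shift by +12, +1, +9, then the pattern repeats.
Reversing it on yfctpm: y−12=m, f−1=e, c−9=t, t−12=h, p−1=o, m−9=d.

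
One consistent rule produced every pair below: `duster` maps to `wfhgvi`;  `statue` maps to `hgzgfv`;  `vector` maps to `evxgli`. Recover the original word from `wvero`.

This is the alphabet-reversal cipher (Atbash): a becomes z, b becomes y, etc.
Decoding wvero: w↔d, v↔e, e↔v, r↔i, o↔l.

devil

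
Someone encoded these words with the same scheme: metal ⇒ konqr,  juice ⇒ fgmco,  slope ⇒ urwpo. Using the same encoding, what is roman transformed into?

m(12)→k(10) and e(4)→o(14) fit y≡19x+16 (mod 26); the inverse of 19 mod 26 is 11. This is an affine cipher: with a=0,…,z=25, each position x becomes (19x+16) mod 26.
Applying it to roman: r(17)→19·17+16≡1=b; o(14)→19·14+16≡22=w; m(12)→19·12+16≡10=k; a(0)→19·0+16≡16=q; n(13)→19·13+16≡3=d (all mod 26).

bwkqd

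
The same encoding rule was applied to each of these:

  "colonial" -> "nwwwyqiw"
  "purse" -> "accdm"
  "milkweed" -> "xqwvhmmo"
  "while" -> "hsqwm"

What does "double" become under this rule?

owcmwm

The shift depends on letter class: consonant c→n is +11, but vowel o→w is +8. Two shifts are in play — +8 for a/e/i/o/u, +11 for every other letter.
For double: d(cons)+11=o, o(vowel)+8=w, u(vowel)+8=c, b(cons)+11=m, l(cons)+11=w, e(vowel)+8=m.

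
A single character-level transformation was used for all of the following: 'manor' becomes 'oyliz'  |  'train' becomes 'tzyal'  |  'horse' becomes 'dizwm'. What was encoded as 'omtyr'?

metal

m(12)→o(14) and a(0)→y(24) fit y≡23x+24 (mod 26); the inverse of 23 mod 26 is 17. Treating letters as 0–25, the rule is x ↦ 23x + 24 (mod 26).
Decoding omtyr: o(14)→17·(14−24)≡12=m; m(12)→17·(12−24)≡4=e; t(19)→17·(19−24)≡19=t; y(24)→17·(24−24)≡0=a; r(17)→17·(17−24)≡11=l (all mod 26).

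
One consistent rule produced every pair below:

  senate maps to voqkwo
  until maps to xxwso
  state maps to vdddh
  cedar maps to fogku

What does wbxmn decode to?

Shifts by position in senate: pos 0: s→v (+3), pos 1: e→o (+10), pos 2: n→q (+3), pos 3: a→k (+10) — repeating every 2. It's a Vigenère-style cipher with numeric key [3,10]: position i shifts by key[i mod 2].
Reversing it on wbxmn: w−3=t, b−10=r, x−3=u, m−10=c, n−3=k.

truck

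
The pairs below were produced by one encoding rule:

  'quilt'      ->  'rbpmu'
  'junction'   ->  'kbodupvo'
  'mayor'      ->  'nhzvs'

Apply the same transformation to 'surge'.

The shift depends on letter class: consonant q→r is +1, but vowel u→b is +7. Vowels shift forward by 7 and consonants shift forward by 1.
On surge: s(cons)+1=t, u(vowel)+7=b, r(cons)+1=s, g(cons)+1=h, e(vowel)+7=l.

tbshl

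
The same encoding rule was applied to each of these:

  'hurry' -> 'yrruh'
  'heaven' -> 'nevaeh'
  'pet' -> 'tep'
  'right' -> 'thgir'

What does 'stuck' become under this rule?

The output letters match the input read backwards: hurry reversed is yrruh. The word is simply reversed.
On stuck: reverse → kcuts.

kcuts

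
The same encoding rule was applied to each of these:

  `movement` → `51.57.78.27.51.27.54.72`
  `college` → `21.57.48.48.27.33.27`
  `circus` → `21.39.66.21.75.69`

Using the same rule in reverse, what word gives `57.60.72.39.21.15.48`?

m(#13)→51 and o(#15)→57: differences scale by 3, so n = 3·pos + 12. The formula is n = 3×(alphabet index, a=1) + 12.
Undoing it on 57.60.72.39.21.15.48: 57→(57−12)÷3=15=o, 60→(60−12)÷3=16=p, 72→(72−12)÷3=20=t, 39→(39−12)÷3=9=i, 21→(21−12)÷3=3=c, 15→(15−12)÷3=1=a, 48→(48−12)÷3=12=l.

optical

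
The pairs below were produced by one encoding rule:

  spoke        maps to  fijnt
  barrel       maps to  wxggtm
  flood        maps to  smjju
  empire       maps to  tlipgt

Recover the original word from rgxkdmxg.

granular

Treating letters as 0–25, the rule is x ↦ 25x + 23 (mod 26).
Undoing it on rgxkdmxg: r(17)→25·(17−23)≡6=g; g(6)→25·(6−23)≡17=r; x(23)→25·(23−23)≡0=a; k(10)→25·(10−23)≡13=n; d(3)→25·(3−23)≡20=u; m(12)→25·(12−23)≡11=l; x(23)→25·(23−23)≡0=a; g(6)→25·(6−23)≡17=r (all mod 26).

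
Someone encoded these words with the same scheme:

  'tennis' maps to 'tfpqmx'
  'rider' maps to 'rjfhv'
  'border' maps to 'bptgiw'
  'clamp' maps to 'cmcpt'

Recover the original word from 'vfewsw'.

In tennis: t→t is +0, e→f is +1, n→p is +2, n→q is +3 — the shift increases by 1 each position. Letter i (0-indexed) is shifted by i+0, so successive shifts are 0, 1, 2, ….
Reversing it on vfewsw: v−0=v, f−1=e, e−2=c, w−3=t, s−4=o, w−5=r.

vector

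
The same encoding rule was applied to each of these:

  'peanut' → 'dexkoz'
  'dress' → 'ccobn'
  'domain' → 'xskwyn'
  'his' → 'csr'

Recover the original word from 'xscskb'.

The output letters match the input read backwards, each shifted +10: peanut reversed is tunaep. Two steps: reverse the string, then apply a Caesar shift of +10.
Decoding xscskb: shift back: x−10=n, s−10=i, c−10=s, s−10=i, k−10=a, b−10=r → nisiar; then reverse → raisin.

raisin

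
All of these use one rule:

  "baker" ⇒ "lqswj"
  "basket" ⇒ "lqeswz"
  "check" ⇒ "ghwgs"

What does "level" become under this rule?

nwpwn

Treating letters as 0–25, the rule is x ↦ 21x + 16 (mod 26).
For level: l(11)→21·11+16≡13=n; e(4)→21·4+16≡22=w; v(21)→21·21+16≡15=p; e(4)→21·4+16≡22=w; l(11)→21·11+16≡13=n (all mod 26).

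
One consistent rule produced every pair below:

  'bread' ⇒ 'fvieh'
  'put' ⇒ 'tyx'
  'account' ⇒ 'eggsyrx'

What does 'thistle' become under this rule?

xlmwxpi

Compare letters: b→f is +4, r→v is +4, e→i is +4 — a constant shift. It's a constant shift of +4 (ROT4).
On thistle: t+4=x, h+4=l, i+4=m, s+4=w, t+4=x, l+4=p, e+4=i.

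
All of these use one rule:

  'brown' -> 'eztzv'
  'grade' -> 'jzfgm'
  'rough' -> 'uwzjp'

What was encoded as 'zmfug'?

weary

It's a Vigenère-style cipher with numeric key [3,8,5]: position i shifts by key[i mod 3].
Decoding zmfug: z−3=w, m−8=e, f−5=a, u−3=r, g−8=y.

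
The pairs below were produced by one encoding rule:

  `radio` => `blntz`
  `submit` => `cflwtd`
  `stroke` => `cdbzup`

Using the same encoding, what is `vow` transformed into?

fzg

Two shifts are in play — +11 for a/e/i/o/u, +10 for every other letter.
Applying it to vow: v(cons)+10=f, o(vowel)+11=z, w(cons)+10=g.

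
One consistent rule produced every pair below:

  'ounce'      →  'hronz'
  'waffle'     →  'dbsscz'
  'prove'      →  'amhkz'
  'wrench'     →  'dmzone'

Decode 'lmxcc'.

o(14)→h(7) and u(20)→r(17) fit y≡19x+1 (mod 26); the inverse of 19 mod 26 is 11. Each letter's alphabet position (a=0..z=25) is mapped through 19·x+1 mod 26 — an affine cipher.
Reversing it on lmxcc: l(11)→11·(11−1)≡6=g; m(12)→11·(12−1)≡17=r; x(23)→11·(23−1)≡8=i; c(2)→11·(2−1)≡11=l; c(2)→11·(2−1)≡11=l (all mod 26).

grill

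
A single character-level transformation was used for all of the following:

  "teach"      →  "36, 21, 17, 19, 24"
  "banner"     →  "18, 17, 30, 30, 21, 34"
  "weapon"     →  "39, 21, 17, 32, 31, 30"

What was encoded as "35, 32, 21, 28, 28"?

spell

t is letter #20 and maps to 36: an offset of 16. The number is (letter's place in the alphabet, a=1) + 16.
Reversing it on 35, 32, 21, 28, 28: 35→(35−16)÷1=19=s, 32→(32−16)÷1=16=p, 21→(21−16)÷1=5=e, 28→(28−16)÷1=12=l, 28→(28−16)÷1=12=l.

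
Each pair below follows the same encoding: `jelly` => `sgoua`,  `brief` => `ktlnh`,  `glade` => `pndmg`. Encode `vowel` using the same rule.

A repeating key of period 3 is used — shifts +9, +2, +3 over and over.
Applying it to vowel: v+9=e, o+2=q, w+3=z, e+9=n, l+2=n.

eqznn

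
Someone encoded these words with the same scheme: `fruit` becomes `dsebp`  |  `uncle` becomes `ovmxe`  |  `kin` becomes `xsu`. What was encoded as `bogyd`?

The output letters match the input read backwards, each shifted +10: fruit reversed is tiurf. Read the word backwards and shift each letter +10.
Decoding bogyd: shift back: b−10=r, o−10=e, g−10=w, y−10=o, d−10=t → rewot; then reverse → tower.

tower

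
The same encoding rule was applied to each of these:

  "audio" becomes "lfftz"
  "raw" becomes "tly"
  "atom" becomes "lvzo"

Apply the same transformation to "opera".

zrptl

The shift depends on letter class: consonant d→f is +2, but vowel a→l is +11. The rule splits by letter class: vowels +11, consonants +2.
Applying it to opera: o(vowel)+11=z, p(cons)+2=r, e(vowel)+11=p, r(cons)+2=t, a(vowel)+11=l.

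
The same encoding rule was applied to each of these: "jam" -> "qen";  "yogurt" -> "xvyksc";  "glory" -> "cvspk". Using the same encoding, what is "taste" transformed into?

The output letters match the input read backwards, each shifted +4: jam reversed is maj. Read the word backwards and shift each letter +4.
For taste: reverse → etsat; then shift: e+4=i, t+4=x, s+4=w, a+4=e, t+4=x.

ixwex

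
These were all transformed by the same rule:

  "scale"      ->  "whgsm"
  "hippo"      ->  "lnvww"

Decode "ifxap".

earth

The shift increases by 1 at each position, starting from +4: 4, 5, 6, ….
Undoing it on ifxap: i−4=e, f−5=a, x−6=r, a−7=t, p−8=h.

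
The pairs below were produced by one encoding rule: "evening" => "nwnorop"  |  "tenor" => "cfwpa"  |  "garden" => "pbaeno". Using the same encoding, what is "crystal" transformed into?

lshtcbu

Shifts by position in evening: pos 0: e→n (+9), pos 1: v→w (+1), pos 2: e→n (+9), pos 3: n→o (+1) — repeating every 2. The shifts repeat in a cycle of length 2: positions 0,1,… shift by +9, +1, then the pattern repeats.
Applying it to crystal: c+9=l, r+1=s, y+9=h, s+1=t, t+9=c, a+1=b, l+9=u.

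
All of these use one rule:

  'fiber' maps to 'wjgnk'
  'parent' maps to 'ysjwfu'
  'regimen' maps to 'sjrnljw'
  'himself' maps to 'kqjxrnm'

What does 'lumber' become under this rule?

The output letters match the input read backwards, each shifted +5: fiber reversed is rebif. The word is reversed, then every letter is shifted forward by 5.
Applying it to lumber: reverse → rebmul; then shift: r+5=w, e+5=j, b+5=g, m+5=r, u+5=z, l+5=q.

wjgrzq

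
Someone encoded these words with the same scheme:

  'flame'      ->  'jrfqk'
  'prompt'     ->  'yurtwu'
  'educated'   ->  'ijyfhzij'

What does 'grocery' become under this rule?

Read the word backwards and shift each letter +5.
For grocery: reverse → yrecorg; then shift: y+5=d, r+5=w, e+5=j, c+5=h, o+5=t, r+5=w, g+5=l.

dwjhtwl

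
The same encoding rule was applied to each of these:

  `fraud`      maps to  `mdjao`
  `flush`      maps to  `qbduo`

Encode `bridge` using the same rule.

npmrak

The output letters match the input read backwards, each shifted +9: fraud reversed is duarf. Two steps: reverse the string, then apply a Caesar shift of +9.
On bridge: reverse → egdirb; then shift: e+9=n, g+9=p, d+9=m, i+9=r, r+9=a, b+9=k.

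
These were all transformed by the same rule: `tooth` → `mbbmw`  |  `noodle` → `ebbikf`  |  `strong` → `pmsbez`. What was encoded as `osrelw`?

t(19)→m(12) and o(14)→b(1) fit y≡23x+17 (mod 26); the inverse of 23 mod 26 is 17. Each letter's alphabet position (a=0..z=25) is mapped through 23·x+17 mod 26 — an affine cipher.
Undoing it on osrelw: o(14)→17·(14−17)≡1=b; s(18)→17·(18−17)≡17=r; r(17)→17·(17−17)≡0=a; e(4)→17·(4−17)≡13=n; l(11)→17·(11−17)≡2=c; w(22)→17·(22−17)≡7=h (all mod 26).

branch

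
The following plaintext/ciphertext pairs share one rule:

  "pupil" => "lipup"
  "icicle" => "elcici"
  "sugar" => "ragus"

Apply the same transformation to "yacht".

It's just the letters in reverse order.
For yacht: reverse → thcay.

thcay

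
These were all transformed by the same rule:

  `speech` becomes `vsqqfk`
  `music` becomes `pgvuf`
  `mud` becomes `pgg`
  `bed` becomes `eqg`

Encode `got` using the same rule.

jaw

The shift depends on letter class: consonant s→v is +3, but vowel e→q is +12. The rule splits by letter class: vowels +12, consonants +3.
For got: g(cons)+3=j, o(vowel)+12=a, t(cons)+3=w.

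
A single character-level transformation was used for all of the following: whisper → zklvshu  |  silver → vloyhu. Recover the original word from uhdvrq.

Every letter moves 3 places later in the alphabet, wrapping around z→a.
Undoing it on uhdvrq: u−3=r, h−3=e, d−3=a, v−3=s, r−3=o, q−3=n.

reason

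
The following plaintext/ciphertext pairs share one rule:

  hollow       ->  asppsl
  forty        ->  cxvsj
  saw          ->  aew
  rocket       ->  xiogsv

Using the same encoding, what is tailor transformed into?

vspmex

The output letters match the input read backwards, each shifted +4: hollow reversed is wolloh. Two steps: reverse the string, then apply a Caesar shift of +4.
Applying it to tailor: reverse → roliat; then shift: r+4=v, o+4=s, l+4=p, i+4=m, a+4=e, t+4=x.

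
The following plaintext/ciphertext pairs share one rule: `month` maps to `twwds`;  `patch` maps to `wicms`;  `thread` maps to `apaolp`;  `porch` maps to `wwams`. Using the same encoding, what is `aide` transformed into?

hqmo

In month: m→t is +7, o→w is +8, n→w is +9, t→d is +10 — the shift increases by 1 each position. Each letter shifts forward by (position + 7), i.e. 7, 8, 9, … — the shift grows by one for each successive letter.
On aide: a+7=h, i+8=q, d+9=m, e+10=o.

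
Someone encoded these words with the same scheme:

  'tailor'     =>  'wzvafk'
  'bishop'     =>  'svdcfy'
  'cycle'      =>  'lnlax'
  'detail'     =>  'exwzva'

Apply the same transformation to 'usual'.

pdpza

t(19)→w(22) and a(0)→z(25) fit y≡19x+25 (mod 26); the inverse of 19 mod 26 is 11. This is an affine cipher: with a=0,…,z=25, each position x becomes (19x+25) mod 26.
On usual: u(20)→19·20+25≡15=p; s(18)→19·18+25≡3=d; u(20)→19·20+25≡15=p; a(0)→19·0+25≡25=z; l(11)→19·11+25≡0=a (all mod 26).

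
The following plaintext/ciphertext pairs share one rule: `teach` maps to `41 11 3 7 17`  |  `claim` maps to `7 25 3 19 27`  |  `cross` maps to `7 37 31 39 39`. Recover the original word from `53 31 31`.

zoo

t(#20)→41 and e(#5)→11: differences scale by 2, so n = 2·pos + 1. With a=1..z=26, the number is 2·pos + 1.
Reversing it on 53 31 31: 53→(53−1)÷2=26=z, 31→(31−1)÷2=15=o, 31→(31−1)÷2=15=o.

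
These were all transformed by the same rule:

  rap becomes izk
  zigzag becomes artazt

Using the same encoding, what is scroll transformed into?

Each letter is replaced by its mirror in the alphabet: a↔z, b↔y, c↔x, and so on (the Atbash cipher).
For scroll: s↔h, c↔x, r↔i, o↔l, l↔o, l↔o.

hxiloo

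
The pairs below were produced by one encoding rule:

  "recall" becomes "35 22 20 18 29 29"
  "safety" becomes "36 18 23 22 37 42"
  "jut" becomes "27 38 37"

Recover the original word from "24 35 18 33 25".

r is letter #18 and maps to 35: an offset of 17. The number is (letter's place in the alphabet, a=1) + 17.
Decoding 24 35 18 33 25: 24→(24−17)÷1=7=g, 35→(35−17)÷1=18=r, 18→(18−17)÷1=1=a, 33→(33−17)÷1=16=p, 25→(25−17)÷1=8=h.

graph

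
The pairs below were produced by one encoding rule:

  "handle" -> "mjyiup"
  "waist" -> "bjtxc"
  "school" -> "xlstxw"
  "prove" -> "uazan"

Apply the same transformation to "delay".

inwfh

Shifts by position in handle: pos 0: h→m (+5), pos 1: a→j (+9), pos 2: n→y (+11), pos 3: d→i (+5), pos 4: l→u (+9), pos 5: e→p (+11) — repeating every 3. The shifts repeat in a cycle of length 3: positions 0,1,… shift by +5, +9, +11, then the pattern repeats.
For delay: d+5=i, e+9=n, l+11=w, a+5=f, y+9=h.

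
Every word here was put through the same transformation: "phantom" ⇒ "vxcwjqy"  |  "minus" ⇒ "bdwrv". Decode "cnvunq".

helmet

The output letters match the input read backwards, each shifted +9: phantom reversed is motnahp. The word is reversed, then every letter is shifted forward by 9.
Decoding cnvunq: shift back: c−9=t, n−9=e, v−9=m, u−9=l, n−9=e, q−9=h → temleh; then reverse → helmet.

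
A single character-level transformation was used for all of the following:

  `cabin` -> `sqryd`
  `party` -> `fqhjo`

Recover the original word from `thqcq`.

drama

Compare letters: c→s is +16, a→q is +16, b→r is +16 — a constant shift. Each letter is shifted forward by 16 in the alphabet (a Caesar shift of +16).
Decoding thqcq: t−16=d, h−16=r, q−16=a, c−16=m, q−16=a.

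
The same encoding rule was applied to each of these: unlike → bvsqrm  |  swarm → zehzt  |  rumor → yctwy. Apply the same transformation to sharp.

zphzw

It's a Vigenère-style cipher with numeric key [7,8]: position i shifts by key[i mod 2].
For sharp: s+7=z, h+8=p, a+7=h, r+8=z, p+7=w.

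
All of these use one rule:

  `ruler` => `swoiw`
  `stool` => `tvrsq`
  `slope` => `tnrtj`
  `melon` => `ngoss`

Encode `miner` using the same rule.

nkqiw

Each letter shifts forward by (position + 1), i.e. 1, 2, 3, … — the shift grows by one for each successive letter.
For miner: m+1=n, i+2=k, n+3=q, e+4=i, r+5=w.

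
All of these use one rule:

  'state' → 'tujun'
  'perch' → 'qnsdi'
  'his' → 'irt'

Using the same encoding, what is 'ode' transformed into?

xen

The shift depends on letter class: consonant s→t is +1, but vowel a→j is +9. Vowels shift forward by 9 and consonants shift forward by 1.
On ode: o(vowel)+9=x, d(cons)+1=e, e(vowel)+9=n.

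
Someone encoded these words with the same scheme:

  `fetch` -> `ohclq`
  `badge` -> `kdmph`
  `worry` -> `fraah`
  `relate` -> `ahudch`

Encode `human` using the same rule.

qxvdw

Two shifts are in play — +3 for a/e/i/o/u, +9 for every other letter.
Applying it to human: h(cons)+9=q, u(vowel)+3=x, m(cons)+9=v, a(vowel)+3=d, n(cons)+9=w.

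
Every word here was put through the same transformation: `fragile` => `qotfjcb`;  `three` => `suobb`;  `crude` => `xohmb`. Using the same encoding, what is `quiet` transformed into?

Treating letters as 0–25, the rule is x ↦ 15x + 19 (mod 26).
Applying it to quiet: q(16)→15·16+19≡25=z; u(20)→15·20+19≡7=h; i(8)→15·8+19≡9=j; e(4)→15·4+19≡1=b; t(19)→15·19+19≡18=s (all mod 26).

zhjbs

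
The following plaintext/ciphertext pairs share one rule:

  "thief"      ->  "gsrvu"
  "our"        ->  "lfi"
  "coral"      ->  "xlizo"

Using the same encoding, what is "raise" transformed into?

izrhv

Each pair mirrors across the alphabet (t↔g, h↔s, i↔r): positions sum to 25. Letters are reflected about the middle of the alphabet (position → 25−position): Atbash.
For raise: r↔i, a↔z, i↔r, s↔h, e↔v.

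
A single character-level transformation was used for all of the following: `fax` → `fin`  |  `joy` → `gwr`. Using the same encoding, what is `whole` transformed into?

mtwpe

Two steps: reverse the string, then apply a Caesar shift of +8.
On whole: reverse → elohw; then shift: e+8=m, l+8=t, o+8=w, h+8=p, w+8=e.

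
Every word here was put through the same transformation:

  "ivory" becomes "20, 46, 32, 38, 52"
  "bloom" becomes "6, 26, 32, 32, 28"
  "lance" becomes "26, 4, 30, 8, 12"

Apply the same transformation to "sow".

40, 32, 48

i(#9)→20 and v(#22)→46: differences scale by 2, so n = 2·pos + 2. Each letter becomes 2×(its alphabet position, a=1..z=26) + 2.
Applying it to sow: s=19→40, o=15→32, w=23→48.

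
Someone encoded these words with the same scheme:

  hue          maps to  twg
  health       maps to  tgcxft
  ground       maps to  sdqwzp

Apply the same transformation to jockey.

The shift depends on letter class: consonant h→t is +12, but vowel u→w is +2. The rule splits by letter class: vowels +2, consonants +12.
On jockey: j(cons)+12=v, o(vowel)+2=q, c(cons)+12=o, k(cons)+12=w, e(vowel)+2=g, y(cons)+12=k.

vqowgk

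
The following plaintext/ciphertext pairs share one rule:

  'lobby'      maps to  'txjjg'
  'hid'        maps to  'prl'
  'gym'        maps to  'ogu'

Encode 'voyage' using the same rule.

dxgjon

The rule splits by letter class: vowels +9, consonants +8.
On voyage: v(cons)+8=d, o(vowel)+9=x, y(cons)+8=g, a(vowel)+9=j, g(cons)+8=o, e(vowel)+9=n.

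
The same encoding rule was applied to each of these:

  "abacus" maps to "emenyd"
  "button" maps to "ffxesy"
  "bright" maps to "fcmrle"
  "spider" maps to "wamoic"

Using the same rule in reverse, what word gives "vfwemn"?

Shifts by position in abacus: pos 0: a→e (+4), pos 1: b→m (+11), pos 2: a→e (+4), pos 3: c→n (+11) — repeating every 2. The shifts repeat in a cycle of length 2: positions 0,1,… shift by +4, +11, then the pattern repeats.
Undoing it on vfwemn: v−4=r, f−11=u, w−4=s, e−11=t, m−4=i, n−11=c.

rustic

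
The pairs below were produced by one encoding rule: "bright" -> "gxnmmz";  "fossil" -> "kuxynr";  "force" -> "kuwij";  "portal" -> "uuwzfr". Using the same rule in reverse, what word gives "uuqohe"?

policy

Shifts by position in bright: pos 0: b→g (+5), pos 1: r→x (+6), pos 2: i→n (+5), pos 3: g→m (+6) — repeating every 2. A repeating key of period 2 is used — shifts +5, +6 over and over.
Reversing it on uuqohe: u−5=p, u−6=o, q−5=l, o−6=i, h−5=c, e−6=y.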